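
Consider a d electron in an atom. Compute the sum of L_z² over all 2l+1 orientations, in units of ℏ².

Σ(L_z)² = 10 ℏ²

The letter d corresponds to l = 2.
The allowed m_l values are -2, -1, 0, 1, 2.
Summing m² from −2 to 2: Σ m_l² = 10.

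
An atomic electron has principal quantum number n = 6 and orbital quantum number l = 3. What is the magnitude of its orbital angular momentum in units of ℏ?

|L| = ℏ√(l(l+1)) = ℏ√(3·4) = 2√3 ℏ

|L| = 2√3 ℏ ≈ 3.464ℏ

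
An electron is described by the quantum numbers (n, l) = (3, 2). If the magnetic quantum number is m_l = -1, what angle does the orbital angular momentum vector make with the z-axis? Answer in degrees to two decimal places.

θ ≈ 114.09°

|L| = ℏ√(l(l+1)) = √6 ℏ.
L_z = m_l ℏ = −1ℏ.
cos θ = L_z/|L| = -1/√6, so θ ≈ 114.09°.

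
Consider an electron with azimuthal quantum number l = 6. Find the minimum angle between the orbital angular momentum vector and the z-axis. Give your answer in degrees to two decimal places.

|L| = √(l(l+1)) ℏ = √42 ℏ.
The smallest angle corresponds to the largest L_z, i.e. m_l = l = 6, giving L_z = 6ℏ.
cos θ_min = 6/√42, so θ_min ≈ 22.21°.

θ_min ≈ 22.21°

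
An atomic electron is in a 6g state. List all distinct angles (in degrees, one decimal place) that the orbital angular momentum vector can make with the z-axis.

For 6g, l = 4.
|L|² = l(l+1)ℏ² = 20ℏ², so |L| = 2√5 ℏ.
cos θ = m_l/√20 for each m_l ∈ {-4, -3, -2, -1, 0, 1, 2, 3, 4}.

θ ∈ {26.6°, 47.9°, 63.4°, 77.1°, 90.0°, 102.9°, 116.6°, 132.1°, 153.4°}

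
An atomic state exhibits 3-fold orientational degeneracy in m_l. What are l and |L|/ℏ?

l = 1, |L| = √2 ℏ ≈ 1.414ℏ

2l + 1 = 3 ⇒ l = 1.
|L| = ℏ√(l(l+1)) = ℏ√(1·2) = √2 ℏ.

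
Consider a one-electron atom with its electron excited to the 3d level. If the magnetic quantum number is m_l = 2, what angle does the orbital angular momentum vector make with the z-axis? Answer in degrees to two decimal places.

θ ≈ 35.26°

The 3d level has l = 2.
|L| = ℏ√(l(l+1)) = √6 ℏ.
L_z = m_l ℏ = 2ℏ.
cos θ = L_z/|L| = 2/√6, so θ ≈ 35.26°.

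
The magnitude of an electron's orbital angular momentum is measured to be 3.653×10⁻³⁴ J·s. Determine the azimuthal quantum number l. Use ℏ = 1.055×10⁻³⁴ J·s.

l = 3

In units of ℏ, |L| ≈ 3.463.
(|L|/ℏ)² = l(l+1) ≈ 11.99 ⇒ l = 3.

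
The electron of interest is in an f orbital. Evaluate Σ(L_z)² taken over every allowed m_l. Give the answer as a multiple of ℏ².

An f state has l = 3.
The allowed m_l values are -3, -2, -1, 0, 1, 2, 3.
Σ m_l² = 2·(1 + 4 + 9) = 28.

Σ(L_z)² = 28 ℏ²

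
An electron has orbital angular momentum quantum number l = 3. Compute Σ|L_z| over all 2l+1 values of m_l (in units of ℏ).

Σ|L_z| = 12 ℏ

m_l ∈ {-3, -2, -1, 0, 1, 2, 3}.
Σ|m_l| = 2(1+2+…+3) = 12.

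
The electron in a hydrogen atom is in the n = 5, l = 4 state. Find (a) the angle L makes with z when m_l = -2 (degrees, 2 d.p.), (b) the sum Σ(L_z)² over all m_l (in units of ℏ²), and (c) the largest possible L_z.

For m_l = -2: cos θ = -2/√20, θ ≈ 116.57°.
Σ m_l² = 60, so Σ(L_z)² = 60 ℏ².
L_z,max = lℏ = 4ℏ.

θ(m_l=-2) ≈ 116.57°; Σ(L_z)² = 60 ℏ²; L_z,max = 4ℏ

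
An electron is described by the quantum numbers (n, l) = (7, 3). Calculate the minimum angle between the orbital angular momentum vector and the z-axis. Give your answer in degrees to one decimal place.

θ_min ≈ 30.0°

|L| = √(l(l+1)) ℏ = 2√3 ℏ.
The smallest angle corresponds to the largest L_z, i.e. m_l = l = 3, giving L_z = 3ℏ.
cos θ_min = 3/√12, so θ_min ≈ 30.0°.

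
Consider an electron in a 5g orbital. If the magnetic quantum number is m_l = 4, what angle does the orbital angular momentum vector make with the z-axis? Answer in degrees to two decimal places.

For 5g, l = 4.
|L| = √(l(l+1)) ℏ = 2√5 ℏ.
L_z = m_l ℏ = 4ℏ.
cos θ = L_z/|L| = 4/√20, so θ ≈ 26.57°.

θ ≈ 26.57°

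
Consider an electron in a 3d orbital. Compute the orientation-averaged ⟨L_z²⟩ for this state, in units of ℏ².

The 3d subshell has l = 2.
The allowed m_l values are -2, -1, 0, 1, 2.
Average of L_z² over 5 states: 10/5 ℏ² = 2 ℏ².

⟨L_z²⟩ = 2 ℏ²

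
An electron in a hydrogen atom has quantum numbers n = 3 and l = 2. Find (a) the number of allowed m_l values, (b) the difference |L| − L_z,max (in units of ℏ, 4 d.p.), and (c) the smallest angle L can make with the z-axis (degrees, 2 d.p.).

5 values; |L|−L_z,max ≈ 0.4495ℏ; θ_min ≈ 35.26°

There are 2l+1 = 5 values of m_l.
|L| − L_z,max = (√6 − 2)ℏ ≈ 0.4495ℏ.
cos θ_min = 2/√6, so θ_min ≈ 35.26°.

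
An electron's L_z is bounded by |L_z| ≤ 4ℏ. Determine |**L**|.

Since max m_l = l, l = 4.
Then |L| = ℏ√(4·5) = 2√5 ℏ.

|L| = 2√5 ℏ ≈ 4.472ℏ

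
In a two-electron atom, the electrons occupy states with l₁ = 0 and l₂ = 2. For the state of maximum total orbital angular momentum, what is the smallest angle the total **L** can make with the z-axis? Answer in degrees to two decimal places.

The total orbital quantum number L ranges from |l₁ − l₂| to l₁ + l₂ in integer steps.
Allowed values: L = 2.
The maximum is L = 2, with |L_tot| = ℏ√(2·3) = √6 ℏ.
The minimum angle with z is arccos(2/√6) ≈ 35.26°.

θ_min ≈ 35.26°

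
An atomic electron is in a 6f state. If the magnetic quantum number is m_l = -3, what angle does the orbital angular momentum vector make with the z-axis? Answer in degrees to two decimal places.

θ ≈ 150.00°

The 6f subshell has l = 3.
|L| = ℏ√(l(l+1)) = 2√3 ℏ.
L_z = m_l ℏ = −3ℏ.
cos θ = L_z/|L| = -3/√12, so θ ≈ 150.00°.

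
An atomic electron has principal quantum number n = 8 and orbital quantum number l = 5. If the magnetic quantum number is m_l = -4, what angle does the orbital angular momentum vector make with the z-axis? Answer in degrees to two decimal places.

θ ≈ 136.91°

|L| = √(l(l+1)) ℏ = √30 ℏ.
L_z = m_l ℏ = −4ℏ.
cos θ = L_z/|L| = -4/√30, so θ ≈ 136.91°.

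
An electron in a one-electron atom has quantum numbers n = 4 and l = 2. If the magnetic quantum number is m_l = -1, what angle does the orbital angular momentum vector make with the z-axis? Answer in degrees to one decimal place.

θ ≈ 114.1°

|L| = √(l(l+1)) ℏ = √6 ℏ.
L_z = m_l ℏ = −1ℏ.
cos θ = L_z/|L| = -1/√6, so θ ≈ 114.1°.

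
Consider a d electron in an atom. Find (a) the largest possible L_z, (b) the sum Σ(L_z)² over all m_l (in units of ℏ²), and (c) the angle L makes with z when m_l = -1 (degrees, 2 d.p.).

L_z,max = 2ℏ; Σ(L_z)² = 10 ℏ²; θ(m_l=-1) ≈ 114.09°

For a d orbital, l = 2.
L_z,max = lℏ = 2ℏ.
Σ m_l² = 10, so Σ(L_z)² = 10 ℏ².
For m_l = -1: cos θ = -1/√6, θ ≈ 114.09°.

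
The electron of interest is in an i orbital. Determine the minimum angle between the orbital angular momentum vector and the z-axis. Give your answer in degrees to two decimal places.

θ_min ≈ 22.21°

The letter i corresponds to l = 6.
|L| = √(l(l+1)) ℏ = √42 ℏ.
The smallest angle corresponds to the largest L_z, i.e. m_l = l = 6, giving L_z = 6ℏ.
cos θ_min = 6/√42, so θ_min ≈ 22.21°.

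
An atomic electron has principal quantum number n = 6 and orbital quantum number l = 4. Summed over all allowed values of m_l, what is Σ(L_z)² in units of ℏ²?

m_l runs from −4 to 4, i.e. {-4, -3, -2, -1, 0, 1, 2, 3, 4}.
Summing m² from −4 to 4: Σ m_l² = 60.

Σ(L_z)² = 60 ℏ²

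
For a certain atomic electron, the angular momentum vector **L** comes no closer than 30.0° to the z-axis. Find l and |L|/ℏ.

At minimum angle, m_l = l, so cos θ = l/√(l(l+1)); cos²θ = l/(l+1) = 0.7500.
Solving: l = 3.
Then |L| = ℏ√(3·4) = 2√3 ℏ.

l = 3, |L| = 2√3 ℏ ≈ 3.464ℏ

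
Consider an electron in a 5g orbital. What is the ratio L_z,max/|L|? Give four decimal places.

5g means n = 5, l = 4.
|L| = 2√5 ℏ ≈ 4.4721ℏ, while L_z,max = lℏ = 4ℏ.
L_z,max/|L| = 4/√20 = 0.8944.

L_z,max/|L| = 0.8944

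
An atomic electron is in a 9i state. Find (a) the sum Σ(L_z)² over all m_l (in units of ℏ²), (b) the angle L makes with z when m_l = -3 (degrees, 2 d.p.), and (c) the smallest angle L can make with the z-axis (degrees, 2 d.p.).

Σ(L_z)² = 182 ℏ²; θ(m_l=-3) ≈ 117.58°; θ_min ≈ 22.21°

9i means n = 9, l = 6.
Σ m_l² = 182, so Σ(L_z)² = 182 ℏ².
For m_l = -3: cos θ = -3/√42, θ ≈ 117.58°.
cos θ_min = 6/√42, so θ_min ≈ 22.21°.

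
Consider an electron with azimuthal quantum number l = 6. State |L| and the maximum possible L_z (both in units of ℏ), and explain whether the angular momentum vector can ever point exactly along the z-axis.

|L| = √42 ℏ ≈ 6.4807ℏ, while L_z,max = lℏ = 6ℏ.
Since |L| > L_z,max, the vector can never point exactly along z; the closest it comes is θ_min = arccos(6/√42) ≈ 22.2°.

No: L_z,max = 6ℏ < |L| = √42 ℏ ≈ 6.481ℏ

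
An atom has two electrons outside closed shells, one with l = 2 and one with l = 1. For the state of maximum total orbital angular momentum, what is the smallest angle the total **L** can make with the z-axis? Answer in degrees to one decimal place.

Angular momentum addition gives L = |l₁ − l₂|, …, l₁ + l₂.
So L can be 1, 2, 3.
The maximum is L = 3, with |L_tot| = ℏ√(3·4) = 2√3 ℏ.
The minimum angle with z is arccos(3/√12) ≈ 30.0°.

θ_min ≈ 30.0°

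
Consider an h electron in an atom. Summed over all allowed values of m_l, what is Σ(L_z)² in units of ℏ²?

Σ(L_z)² = 110 ℏ²

The letter h corresponds to l = 5.
The allowed m_l values are -5, -4, -3, -2, -1, 0, 1, 2, 3, 4, 5.
Σ m_l² = l(l+1)(2l+1)/3 = 5·6·11/3 = 110.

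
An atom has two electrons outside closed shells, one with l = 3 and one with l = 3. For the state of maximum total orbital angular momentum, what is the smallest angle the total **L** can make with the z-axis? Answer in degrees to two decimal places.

By the triangle rule, |l₁ − l₂| ≤ L ≤ l₁ + l₂.
So L can be 0, 1, 2, 3, 4, 5, 6.
The maximum is L = 6, with |L_tot| = ℏ√(6·7) = √42 ℏ.
The minimum angle with z is arccos(6/√42) ≈ 22.21°.

θ_min ≈ 22.21°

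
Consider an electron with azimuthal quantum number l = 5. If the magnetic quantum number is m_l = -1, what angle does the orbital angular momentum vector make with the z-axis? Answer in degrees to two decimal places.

θ ≈ 100.52°

|L| = √(l(l+1)) ℏ = √30 ℏ.
L_z = m_l ℏ = −1ℏ.
cos θ = L_z/|L| = -1/√30, so θ ≈ 100.52°.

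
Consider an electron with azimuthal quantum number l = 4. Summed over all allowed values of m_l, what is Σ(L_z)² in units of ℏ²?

m_l runs from −4 to 4, i.e. {-4, -3, -2, -1, 0, 1, 2, 3, 4}.
Σ m_l² = l(l+1)(2l+1)/3 = 4·5·9/3 = 60.

Σ(L_z)² = 60 ℏ²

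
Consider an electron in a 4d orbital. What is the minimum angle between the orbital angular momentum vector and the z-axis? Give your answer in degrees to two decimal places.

θ_min ≈ 35.26°

For 4d, l = 2.
|L| = √(l(l+1)) ℏ = √6 ℏ.
The smallest angle corresponds to the largest L_z, i.e. m_l = l = 2, giving L_z = 2ℏ.
cos θ_min = 2/√6, so θ_min ≈ 35.26°.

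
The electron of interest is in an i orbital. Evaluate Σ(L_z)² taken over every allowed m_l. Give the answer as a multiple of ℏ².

Σ(L_z)² = 182 ℏ²

An i state has l = 6.
m_l ∈ {-6, -5, -4, -3, -2, -1, 0, 1, 2, 3, 4, 5, 6}.
Σ m_l² = 2·(1 + 4 + 9 + 16 + 25 + 36) = 182.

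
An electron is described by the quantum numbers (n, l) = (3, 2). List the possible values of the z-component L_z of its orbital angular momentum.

L_z = m_l ℏ with m_l ranging from −l to +l in integer steps.
For l = 2: m_l ∈ {-2, -1, 0, 1, 2}.

L_z ∈ {−2ℏ, −ℏ, 0, ℏ, 2ℏ}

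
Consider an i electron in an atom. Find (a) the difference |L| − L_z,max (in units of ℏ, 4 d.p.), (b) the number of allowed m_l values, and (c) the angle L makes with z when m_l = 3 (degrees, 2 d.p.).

|L|−L_z,max ≈ 0.4807ℏ; 13 values; θ(m_l=3) ≈ 62.42°

The letter i corresponds to l = 6.
|L| − L_z,max = (√42 − 6)ℏ ≈ 0.4807ℏ.
There are 2l+1 = 13 values of m_l.
For m_l = 3: cos θ = 3/√42, θ ≈ 62.42°.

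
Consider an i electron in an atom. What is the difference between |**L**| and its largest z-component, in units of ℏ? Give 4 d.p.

For an i orbital, l = 6.
|L| = √42 ℏ ≈ 6.4807ℏ, while L_z,max = lℏ = 6ℏ.
The difference is (√42 − 6)ℏ ≈ 0.4807ℏ.

|L| − L_z,max ≈ 0.4807ℏ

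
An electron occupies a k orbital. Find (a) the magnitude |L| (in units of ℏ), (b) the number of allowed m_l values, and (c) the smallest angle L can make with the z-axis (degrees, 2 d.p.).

|L| = 2√14 ℏ ≈ 7.483ℏ; 15 values; θ_min ≈ 20.70°

A k state has l = 7.
|L| = ℏ√(7·8) = 2√14 ℏ ≈ 7.483ℏ.
There are 2l+1 = 15 values of m_l.
cos θ_min = 7/√56, so θ_min ≈ 20.70°.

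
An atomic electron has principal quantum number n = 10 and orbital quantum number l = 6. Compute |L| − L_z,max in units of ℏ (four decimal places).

|L| = √42 ℏ ≈ 6.4807ℏ, while L_z,max = lℏ = 6ℏ.
The difference is (√42 − 6)ℏ ≈ 0.4807ℏ.

|L| − L_z,max ≈ 0.4807ℏ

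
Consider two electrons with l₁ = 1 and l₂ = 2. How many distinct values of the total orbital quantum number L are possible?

By the triangle rule, |l₁ − l₂| ≤ L ≤ l₁ + l₂.
L ∈ {1, 2, 3}.
That is 3 values.

3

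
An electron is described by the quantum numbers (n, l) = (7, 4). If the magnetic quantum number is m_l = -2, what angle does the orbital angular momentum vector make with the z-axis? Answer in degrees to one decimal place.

θ ≈ 116.6°

|L|² = l(l+1)ℏ² = 20ℏ², so |L| = 2√5 ℏ.
L_z = m_l ℏ = −2ℏ.
cos θ = L_z/|L| = -2/√20, so θ ≈ 116.6°.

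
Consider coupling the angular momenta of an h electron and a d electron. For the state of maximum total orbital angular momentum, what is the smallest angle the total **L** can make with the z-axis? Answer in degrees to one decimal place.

L runs from |5 − 2| = 3 to 5 + 2 = 7.
L ∈ {3, 4, 5, 6, 7}.
The maximum is L = 7, with |L_tot| = ℏ√(7·8) = 2√14 ℏ.
The minimum angle with z is arccos(7/√56) ≈ 20.7°.

θ_min ≈ 20.7°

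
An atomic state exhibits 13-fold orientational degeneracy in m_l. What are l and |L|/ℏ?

2l + 1 = 13 ⇒ l = 6.
Then |L| = √(l(l+1)) ℏ = √42 ℏ.

l = 6, |L| = √42 ℏ ≈ 6.481ℏ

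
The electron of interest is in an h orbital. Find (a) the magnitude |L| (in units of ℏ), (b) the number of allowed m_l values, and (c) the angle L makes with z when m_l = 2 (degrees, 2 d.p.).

The letter h corresponds to l = 5.
|L| = ℏ√(5·6) = √30 ℏ ≈ 5.477ℏ.
There are 2l+1 = 11 values of m_l.
For m_l = 2: cos θ = 2/√30, θ ≈ 68.58°.

|L| = √30 ℏ ≈ 5.477ℏ; 11 values; θ(m_l=2) ≈ 68.58°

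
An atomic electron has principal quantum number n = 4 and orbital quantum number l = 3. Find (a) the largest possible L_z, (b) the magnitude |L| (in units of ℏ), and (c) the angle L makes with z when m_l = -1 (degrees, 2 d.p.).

L_z,max = 3ℏ; |L| = 2√3 ℏ ≈ 3.464ℏ; θ(m_l=-1) ≈ 106.78°

L_z,max = lℏ = 3ℏ.
|L| = ℏ√(3·4) = 2√3 ℏ ≈ 3.464ℏ.
For m_l = -1: cos θ = -1/√12, θ ≈ 106.78°.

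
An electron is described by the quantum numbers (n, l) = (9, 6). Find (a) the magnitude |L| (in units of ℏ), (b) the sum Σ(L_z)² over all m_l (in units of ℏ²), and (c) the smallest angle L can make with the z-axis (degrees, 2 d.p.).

|L| = √42 ℏ ≈ 6.481ℏ; Σ(L_z)² = 182 ℏ²; θ_min ≈ 22.21°

|L| = ℏ√(6·7) = √42 ℏ ≈ 6.481ℏ.
Σ m_l² = 182, so Σ(L_z)² = 182 ℏ².
cos θ_min = 6/√42, so θ_min ≈ 22.21°.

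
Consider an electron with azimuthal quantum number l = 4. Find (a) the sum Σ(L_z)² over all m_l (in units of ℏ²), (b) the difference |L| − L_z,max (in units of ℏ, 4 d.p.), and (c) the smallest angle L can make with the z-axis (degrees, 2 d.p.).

Σ m_l² = 60, so Σ(L_z)² = 60 ℏ².
|L| − L_z,max = (2√5 − 4)ℏ ≈ 0.4721ℏ.
cos θ_min = 4/√20, so θ_min ≈ 26.57°.

Σ(L_z)² = 60 ℏ²; |L|−L_z,max ≈ 0.4721ℏ; θ_min ≈ 26.57°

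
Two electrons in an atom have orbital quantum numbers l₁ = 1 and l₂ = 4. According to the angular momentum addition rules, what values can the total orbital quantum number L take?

By the triangle rule, |l₁ − l₂| ≤ L ≤ l₁ + l₂.
L ∈ {3, 4, 5}.

L = 3, 4, 5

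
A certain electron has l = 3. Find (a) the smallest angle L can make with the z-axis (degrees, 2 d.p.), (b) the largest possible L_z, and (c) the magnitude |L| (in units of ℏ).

cos θ_min = 3/√12, so θ_min ≈ 30.00°.
L_z,max = lℏ = 3ℏ.
|L| = ℏ√(3·4) = 2√3 ℏ ≈ 3.464ℏ.

θ_min ≈ 30.00°; L_z,max = 3ℏ; |L| = 2√3 ℏ ≈ 3.464ℏ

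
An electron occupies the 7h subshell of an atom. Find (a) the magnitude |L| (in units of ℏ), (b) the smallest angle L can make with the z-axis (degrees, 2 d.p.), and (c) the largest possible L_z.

|L| = √30 ℏ ≈ 5.477ℏ; θ_min ≈ 24.09°; L_z,max = 5ℏ

The 7h subshell has l = 5.
|L| = ℏ√(5·6) = √30 ℏ ≈ 5.477ℏ.
cos θ_min = 5/√30, so θ_min ≈ 24.09°.
L_z,max = lℏ = 5ℏ.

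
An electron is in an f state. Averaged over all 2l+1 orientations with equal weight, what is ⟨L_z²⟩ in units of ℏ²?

⟨L_z²⟩ = 4 ℏ²

For an f orbital, l = 3.
The allowed m_l values are -3, -2, -1, 0, 1, 2, 3.
Average of L_z² over 7 states: 28/7 ℏ² = 4 ℏ².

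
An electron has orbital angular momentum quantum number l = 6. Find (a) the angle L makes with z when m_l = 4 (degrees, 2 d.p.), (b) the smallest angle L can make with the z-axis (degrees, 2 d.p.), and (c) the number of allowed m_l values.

θ(m_l=4) ≈ 51.89°; θ_min ≈ 22.21°; 13 values

For m_l = 4: cos θ = 4/√42, θ ≈ 51.89°.
cos θ_min = 6/√42, so θ_min ≈ 22.21°.
There are 2l+1 = 13 values of m_l.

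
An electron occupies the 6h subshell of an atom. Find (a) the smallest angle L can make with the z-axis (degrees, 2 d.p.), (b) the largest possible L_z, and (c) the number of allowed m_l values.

θ_min ≈ 24.09°; L_z,max = 5ℏ; 11 values

6h means n = 6, l = 5.
cos θ_min = 5/√30, so θ_min ≈ 24.09°.
L_z,max = lℏ = 5ℏ.
There are 2l+1 = 11 values of m_l.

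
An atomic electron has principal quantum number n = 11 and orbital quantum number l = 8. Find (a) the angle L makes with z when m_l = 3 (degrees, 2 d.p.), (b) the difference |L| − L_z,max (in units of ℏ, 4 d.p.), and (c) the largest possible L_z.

θ(m_l=3) ≈ 69.30°; |L|−L_z,max ≈ 0.4853ℏ; L_z,max = 8ℏ

For m_l = 3: cos θ = 3/√72, θ ≈ 69.30°.
|L| − L_z,max = (6√2 − 8)ℏ ≈ 0.4853ℏ.
L_z,max = lℏ = 8ℏ.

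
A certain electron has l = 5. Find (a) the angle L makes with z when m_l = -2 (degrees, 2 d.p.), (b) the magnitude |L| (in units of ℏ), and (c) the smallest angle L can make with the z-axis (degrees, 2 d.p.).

For m_l = -2: cos θ = -2/√30, θ ≈ 111.42°.
|L| = ℏ√(5·6) = √30 ℏ ≈ 5.477ℏ.
cos θ_min = 5/√30, so θ_min ≈ 24.09°.

θ(m_l=-2) ≈ 111.42°; |L| = √30 ℏ ≈ 5.477ℏ; θ_min ≈ 24.09°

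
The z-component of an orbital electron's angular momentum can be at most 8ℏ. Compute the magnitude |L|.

|L| = 6√2 ℏ ≈ 8.485ℏ

L_z,max = lℏ, so l = 8.
Then |L| = ℏ√(8·9) = 6√2 ℏ.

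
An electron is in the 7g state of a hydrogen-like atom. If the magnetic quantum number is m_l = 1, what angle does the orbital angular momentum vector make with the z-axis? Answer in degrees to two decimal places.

7g means n = 7, l = 4.
|L| = ℏ√(l(l+1)) = 2√5 ℏ.
L_z = m_l ℏ = 1ℏ.
cos θ = L_z/|L| = 1/√20, so θ ≈ 77.08°.

θ ≈ 77.08°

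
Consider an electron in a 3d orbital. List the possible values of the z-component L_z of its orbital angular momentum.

3d means n = 3, l = 2.
L_z = m_l ℏ with m_l ranging from −l to +l in integer steps.
For l = 2: m_l ∈ {-2, -1, 0, 1, 2}.

L_z ∈ {−2ℏ, −ℏ, 0, ℏ, 2ℏ}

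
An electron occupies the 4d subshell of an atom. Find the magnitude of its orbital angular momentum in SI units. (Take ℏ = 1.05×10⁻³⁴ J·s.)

4d means n = 4, l = 2.
|L| = ℏ√(l(l+1)) = ℏ√(2·3) = √6 ℏ
Numerically, |L| = 2.449 × (1.05×10⁻³⁴ J·s) = 2.57×10⁻³⁴ J·s.

|L| = 2.57×10⁻³⁴ J·s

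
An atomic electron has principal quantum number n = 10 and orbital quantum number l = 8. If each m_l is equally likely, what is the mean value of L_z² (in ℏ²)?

m_l ∈ {-8, -7, -6, -5, -4, -3, -2, -1, 0, 1, 2, 3, 4, 5, 6, 7, 8}.
⟨L_z²⟩ = ℏ²·l(l+1)/3 = 24ℏ².

⟨L_z²⟩ = 24 ℏ²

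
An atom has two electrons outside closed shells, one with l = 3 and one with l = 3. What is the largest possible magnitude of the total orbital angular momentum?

By the triangle rule, |l₁ − l₂| ≤ L ≤ l₁ + l₂.
L ∈ {0, 1, 2, 3, 4, 5, 6}.
The largest magnitude corresponds to L = 6: |L_tot| = ℏ√(6·7) = √42 ℏ.

|L_tot|_max = √42 ℏ ≈ 6.481ℏ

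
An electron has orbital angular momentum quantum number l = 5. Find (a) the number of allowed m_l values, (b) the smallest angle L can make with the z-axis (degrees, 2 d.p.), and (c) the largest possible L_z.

11 values; θ_min ≈ 24.09°; L_z,max = 5ℏ

There are 2l+1 = 11 values of m_l.
cos θ_min = 5/√30, so θ_min ≈ 24.09°.
L_z,max = lℏ = 5ℏ.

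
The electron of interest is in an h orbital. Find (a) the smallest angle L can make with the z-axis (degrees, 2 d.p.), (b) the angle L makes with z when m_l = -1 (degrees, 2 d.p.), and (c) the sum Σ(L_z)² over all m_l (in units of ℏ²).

θ_min ≈ 24.09°; θ(m_l=-1) ≈ 100.52°; Σ(L_z)² = 110 ℏ²

For an h orbital, l = 5.
cos θ_min = 5/√30, so θ_min ≈ 24.09°.
For m_l = -1: cos θ = -1/√30, θ ≈ 100.52°.
Σ m_l² = 110, so Σ(L_z)² = 110 ℏ².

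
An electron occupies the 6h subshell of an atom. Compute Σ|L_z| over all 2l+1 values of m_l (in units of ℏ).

For 6h, l = 5.
m_l runs from −5 to 5, i.e. {-5, -4, -3, -2, -1, 0, 1, 2, 3, 4, 5}.
Σ|m_l| = 2(1+2+…+5) = 30.

Σ|L_z| = 30 ℏ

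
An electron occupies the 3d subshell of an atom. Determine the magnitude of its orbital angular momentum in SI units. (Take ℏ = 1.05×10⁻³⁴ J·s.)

|L| = 2.57×10⁻³⁴ J·s

The 3d subshell has l = 2.
|L| = ℏ√(l(l+1)) = ℏ√(2·3) = √6 ℏ
Numerically, |L| = 2.449 × (1.05×10⁻³⁴ J·s) = 2.57×10⁻³⁴ J·s.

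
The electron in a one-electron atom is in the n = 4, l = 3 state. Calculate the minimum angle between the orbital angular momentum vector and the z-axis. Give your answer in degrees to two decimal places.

θ_min ≈ 30.00°

|L| = ℏ√(l(l+1)) = 2√3 ℏ.
The smallest angle corresponds to the largest L_z, i.e. m_l = l = 3, giving L_z = 3ℏ.
cos θ_min = 3/√12, so θ_min ≈ 30.00°.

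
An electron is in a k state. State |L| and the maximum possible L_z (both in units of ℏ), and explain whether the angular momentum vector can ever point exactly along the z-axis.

No: L_z,max = 7ℏ < |L| = 2√14 ℏ ≈ 7.483ℏ

For a k orbital, l = 7.
|L| = 2√14 ℏ ≈ 7.4833ℏ, while L_z,max = lℏ = 7ℏ.
Since |L| > L_z,max, the vector can never point exactly along z; the closest it comes is θ_min = arccos(7/√56) ≈ 20.7°.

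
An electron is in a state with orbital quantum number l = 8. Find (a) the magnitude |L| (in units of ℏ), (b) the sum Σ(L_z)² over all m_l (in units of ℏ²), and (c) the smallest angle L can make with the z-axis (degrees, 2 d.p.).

|L| = ℏ√(8·9) = 6√2 ℏ ≈ 8.485ℏ.
Σ m_l² = 408, so Σ(L_z)² = 408 ℏ².
cos θ_min = 8/√72, so θ_min ≈ 19.47°.

|L| = 6√2 ℏ ≈ 8.485ℏ; Σ(L_z)² = 408 ℏ²; θ_min ≈ 19.47°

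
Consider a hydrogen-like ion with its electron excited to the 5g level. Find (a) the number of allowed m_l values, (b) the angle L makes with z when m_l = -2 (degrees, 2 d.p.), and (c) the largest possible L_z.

9 values; θ(m_l=-2) ≈ 116.57°; L_z,max = 4ℏ

The 5g level has l = 4.
There are 2l+1 = 9 values of m_l.
For m_l = -2: cos θ = -2/√20, θ ≈ 116.57°.
L_z,max = lℏ = 4ℏ.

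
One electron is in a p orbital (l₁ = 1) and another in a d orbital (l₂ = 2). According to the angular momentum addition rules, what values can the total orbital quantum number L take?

By the triangle rule, |l₁ − l₂| ≤ L ≤ l₁ + l₂.
So L can be 1, 2, 3.

L = 1, 2, 3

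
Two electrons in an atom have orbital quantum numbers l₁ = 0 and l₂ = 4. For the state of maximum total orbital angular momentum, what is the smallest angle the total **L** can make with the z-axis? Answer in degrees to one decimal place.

θ_min ≈ 26.6°

By the triangle rule, |l₁ − l₂| ≤ L ≤ l₁ + l₂.
L ∈ {4}.
The maximum is L = 4, with |L_tot| = ℏ√(4·5) = 2√5 ℏ.
The minimum angle with z is arccos(4/√20) ≈ 26.6°.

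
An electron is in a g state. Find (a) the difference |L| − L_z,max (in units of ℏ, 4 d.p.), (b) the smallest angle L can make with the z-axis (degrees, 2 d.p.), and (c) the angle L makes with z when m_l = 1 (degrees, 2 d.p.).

For a g orbital, l = 4.
|L| − L_z,max = (2√5 − 4)ℏ ≈ 0.4721ℏ.
cos θ_min = 4/√20, so θ_min ≈ 26.57°.
For m_l = 1: cos θ = 1/√20, θ ≈ 77.08°.

|L|−L_z,max ≈ 0.4721ℏ; θ_min ≈ 26.57°; θ(m_l=1) ≈ 77.08°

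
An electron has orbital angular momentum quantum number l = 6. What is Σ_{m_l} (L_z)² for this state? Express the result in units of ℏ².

Σ(L_z)² = 182 ℏ²

m_l ∈ {-6, -5, -4, -3, -2, -1, 0, 1, 2, 3, 4, 5, 6}.
Summing m² from −6 to 6: Σ m_l² = 182.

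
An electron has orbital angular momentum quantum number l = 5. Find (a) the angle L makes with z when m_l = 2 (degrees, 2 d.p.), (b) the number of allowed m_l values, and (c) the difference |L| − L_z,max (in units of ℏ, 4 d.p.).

For m_l = 2: cos θ = 2/√30, θ ≈ 68.58°.
There are 2l+1 = 11 values of m_l.
|L| − L_z,max = (√30 − 5)ℏ ≈ 0.4772ℏ.

θ(m_l=2) ≈ 68.58°; 11 values; |L|−L_z,max ≈ 0.4772ℏ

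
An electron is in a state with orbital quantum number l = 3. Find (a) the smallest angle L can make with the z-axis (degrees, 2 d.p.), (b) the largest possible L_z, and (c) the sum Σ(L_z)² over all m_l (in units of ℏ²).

θ_min ≈ 30.00°; L_z,max = 3ℏ; Σ(L_z)² = 28 ℏ²

cos θ_min = 3/√12, so θ_min ≈ 30.00°.
L_z,max = lℏ = 3ℏ.
Σ m_l² = 28, so Σ(L_z)² = 28 ℏ².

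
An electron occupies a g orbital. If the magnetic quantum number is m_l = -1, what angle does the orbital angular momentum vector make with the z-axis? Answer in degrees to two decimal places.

For a g orbital, l = 4.
|L| = √(l(l+1)) ℏ = 2√5 ℏ.
L_z = m_l ℏ = −1ℏ.
cos θ = L_z/|L| = -1/√20, so θ ≈ 102.92°.

θ ≈ 102.92°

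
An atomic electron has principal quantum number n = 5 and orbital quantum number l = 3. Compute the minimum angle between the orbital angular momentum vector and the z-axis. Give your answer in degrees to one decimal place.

θ_min ≈ 30.0°

|L| = ℏ√(l(l+1)) = 2√3 ℏ.
The smallest angle corresponds to the largest L_z, i.e. m_l = l = 3, giving L_z = 3ℏ.
cos θ_min = 3/√12, so θ_min ≈ 30.0°.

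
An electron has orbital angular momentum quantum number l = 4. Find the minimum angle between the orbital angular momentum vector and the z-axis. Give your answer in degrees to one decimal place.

|L| = √(l(l+1)) ℏ = 2√5 ℏ.
The smallest angle corresponds to the largest L_z, i.e. m_l = l = 4, giving L_z = 4ℏ.
cos θ_min = 4/√20, so θ_min ≈ 26.6°.

θ_min ≈ 26.6°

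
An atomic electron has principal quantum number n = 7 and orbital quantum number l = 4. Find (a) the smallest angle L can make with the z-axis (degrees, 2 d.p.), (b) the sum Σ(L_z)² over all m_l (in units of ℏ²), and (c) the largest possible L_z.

θ_min ≈ 26.57°; Σ(L_z)² = 60 ℏ²; L_z,max = 4ℏ

cos θ_min = 4/√20, so θ_min ≈ 26.57°.
Σ m_l² = 60, so Σ(L_z)² = 60 ℏ².
L_z,max = lℏ = 4ℏ.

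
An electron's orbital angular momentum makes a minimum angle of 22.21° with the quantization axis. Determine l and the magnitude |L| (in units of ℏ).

cos²θ_min = l/(l+1) = 0.8571.
l = cos²θ/sin²θ ≈ 6.
Then |L| = ℏ√(6·7) = √42 ℏ.

l = 6, |L| = √42 ℏ ≈ 6.481ℏ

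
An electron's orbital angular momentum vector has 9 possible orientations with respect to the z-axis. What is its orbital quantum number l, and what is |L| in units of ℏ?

l = 4, |L| = 2√5 ℏ ≈ 4.472ℏ

2l + 1 = 9 ⇒ l = 4.
|L| = ℏ√(l(l+1)) = ℏ√(4·5) = 2√5 ℏ.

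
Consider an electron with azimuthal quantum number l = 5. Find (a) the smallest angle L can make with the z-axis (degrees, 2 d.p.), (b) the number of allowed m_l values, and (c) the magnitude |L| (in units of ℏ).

θ_min ≈ 24.09°; 11 values; |L| = √30 ℏ ≈ 5.477ℏ

cos θ_min = 5/√30, so θ_min ≈ 24.09°.
There are 2l+1 = 11 values of m_l.
|L| = ℏ√(5·6) = √30 ℏ ≈ 5.477ℏ.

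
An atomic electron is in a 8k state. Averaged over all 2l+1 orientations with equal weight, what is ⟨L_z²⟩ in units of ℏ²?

⟨L_z²⟩ = 18.67 ℏ²

The 8k subshell has l = 7.
m_l runs from −7 to 7, i.e. {-7, -6, -5, -4, -3, -2, -1, 0, 1, 2, 3, 4, 5, 6, 7}.
⟨L_z²⟩ = ℏ²·l(l+1)/3 = 18.67ℏ².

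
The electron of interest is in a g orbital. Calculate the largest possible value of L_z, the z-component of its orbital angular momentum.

L_z,max = 4ℏ

The letter g corresponds to l = 4.
L_z = m_l ℏ with m_l ∈ {−4, …, 4}; the maximum is m_l = 4.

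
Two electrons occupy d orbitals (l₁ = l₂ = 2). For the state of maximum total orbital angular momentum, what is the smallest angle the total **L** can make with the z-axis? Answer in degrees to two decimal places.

θ_min ≈ 26.57°

By the triangle rule, |l₁ − l₂| ≤ L ≤ l₁ + l₂.
L ∈ {0, 1, 2, 3, 4}.
The maximum is L = 4, with |L_tot| = ℏ√(4·5) = 2√5 ℏ.
The minimum angle with z is arccos(4/√20) ≈ 26.57°.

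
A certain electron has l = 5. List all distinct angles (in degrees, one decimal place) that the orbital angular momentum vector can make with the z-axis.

|L| = √(l(l+1)) ℏ = √30 ℏ.
cos θ = m_l/√30 for each m_l ∈ {-5, -4, -3, -2, -1, 0, 1, 2, 3, 4, 5}.

θ ∈ {24.1°, 43.1°, 56.8°, 68.6°, 79.5°, 90.0°, 100.5°, 111.4°, 123.2°, 136.9°, 155.9°}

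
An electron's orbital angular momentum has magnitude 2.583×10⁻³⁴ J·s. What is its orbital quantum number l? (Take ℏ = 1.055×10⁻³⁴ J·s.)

l = 2

In units of ℏ, |L| ≈ 2.448.
Set l(l+1) = 5.99; the integer solution is l = 2.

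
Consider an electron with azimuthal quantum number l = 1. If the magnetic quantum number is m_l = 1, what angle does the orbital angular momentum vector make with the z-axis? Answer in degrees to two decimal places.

θ ≈ 45.00°

|L| = √(l(l+1)) ℏ = √2 ℏ.
L_z = m_l ℏ = 1ℏ.
cos θ = L_z/|L| = 1/√2, so θ ≈ 45.00°.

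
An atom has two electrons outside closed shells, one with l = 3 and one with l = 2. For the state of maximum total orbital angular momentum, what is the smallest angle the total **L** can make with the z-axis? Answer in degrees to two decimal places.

The total orbital quantum number L ranges from |l₁ − l₂| to l₁ + l₂ in integer steps.
So L can be 1, 2, 3, 4, 5.
The maximum is L = 5, with |L_tot| = ℏ√(5·6) = √30 ℏ.
The minimum angle with z is arccos(5/√30) ≈ 24.09°.

θ_min ≈ 24.09°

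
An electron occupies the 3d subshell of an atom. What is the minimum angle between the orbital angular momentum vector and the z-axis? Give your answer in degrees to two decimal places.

θ_min ≈ 35.26°

For 3d, l = 2.
|L| = √(l(l+1)) ℏ = √6 ℏ.
The smallest angle corresponds to the largest L_z, i.e. m_l = l = 2, giving L_z = 2ℏ.
cos θ_min = 2/√6, so θ_min ≈ 35.26°.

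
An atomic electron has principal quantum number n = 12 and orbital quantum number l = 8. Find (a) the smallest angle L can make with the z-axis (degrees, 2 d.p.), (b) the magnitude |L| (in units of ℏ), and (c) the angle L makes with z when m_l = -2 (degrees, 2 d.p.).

cos θ_min = 8/√72, so θ_min ≈ 19.47°.
|L| = ℏ√(8·9) = 6√2 ℏ ≈ 8.485ℏ.
For m_l = -2: cos θ = -2/√72, θ ≈ 103.63°.

θ_min ≈ 19.47°; |L| = 6√2 ℏ ≈ 8.485ℏ; θ(m_l=-2) ≈ 103.63°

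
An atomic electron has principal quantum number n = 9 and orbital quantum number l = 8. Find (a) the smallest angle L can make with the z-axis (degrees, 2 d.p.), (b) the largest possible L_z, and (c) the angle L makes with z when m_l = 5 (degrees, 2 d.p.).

cos θ_min = 8/√72, so θ_min ≈ 19.47°.
L_z,max = lℏ = 8ℏ.
For m_l = 5: cos θ = 5/√72, θ ≈ 53.90°.

θ_min ≈ 19.47°; L_z,max = 8ℏ; θ(m_l=5) ≈ 53.90°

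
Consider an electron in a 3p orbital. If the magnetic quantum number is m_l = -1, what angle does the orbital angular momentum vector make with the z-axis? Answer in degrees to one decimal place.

θ ≈ 135.0°

For 3p, l = 1.
|L| = √(l(l+1)) ℏ = √2 ℏ.
L_z = m_l ℏ = −1ℏ.
cos θ = L_z/|L| = -1/√2, so θ ≈ 135.0°.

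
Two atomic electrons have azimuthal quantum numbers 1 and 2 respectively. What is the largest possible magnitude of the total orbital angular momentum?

By the triangle rule, |l₁ − l₂| ≤ L ≤ l₁ + l₂.
Allowed values: L = 1, 2, 3.
The largest magnitude corresponds to L = 3: |L_tot| = ℏ√(3·4) = 2√3 ℏ.

|L_tot|_max = 2√3 ℏ ≈ 3.464ℏ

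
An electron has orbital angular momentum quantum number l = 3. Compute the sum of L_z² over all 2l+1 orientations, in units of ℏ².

The allowed m_l values are -3, -2, -1, 0, 1, 2, 3.
Σ m_l² = l(l+1)(2l+1)/3 = 3·4·7/3 = 28.

Σ(L_z)² = 28 ℏ²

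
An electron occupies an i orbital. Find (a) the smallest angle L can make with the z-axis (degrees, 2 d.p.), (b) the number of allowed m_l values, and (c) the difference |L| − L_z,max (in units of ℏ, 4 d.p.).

An i state has l = 6.
cos θ_min = 6/√42, so θ_min ≈ 22.21°.
There are 2l+1 = 13 values of m_l.
|L| − L_z,max = (√42 − 6)ℏ ≈ 0.4807ℏ.

θ_min ≈ 22.21°; 13 values; |L|−L_z,max ≈ 0.4807ℏ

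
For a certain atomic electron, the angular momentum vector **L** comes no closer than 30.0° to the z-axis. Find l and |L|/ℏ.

l = 3, |L| = 2√3 ℏ ≈ 3.464ℏ

cos²θ_min = l/(l+1) = 0.7500.
Solving: l = 3.
Then |L| = ℏ√(3·4) = 2√3 ℏ.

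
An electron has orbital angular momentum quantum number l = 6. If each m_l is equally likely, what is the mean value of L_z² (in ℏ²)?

⟨L_z²⟩ = 14 ℏ²

The allowed m_l values are -6, -5, -4, -3, -2, -1, 0, 1, 2, 3, 4, 5, 6.
⟨L_z²⟩ = ℏ²·l(l+1)/3 = 14ℏ².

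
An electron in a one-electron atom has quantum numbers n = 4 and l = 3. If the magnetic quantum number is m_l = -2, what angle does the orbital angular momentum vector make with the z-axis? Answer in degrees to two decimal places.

|L| = ℏ√(l(l+1)) = 2√3 ℏ.
L_z = m_l ℏ = −2ℏ.
cos θ = L_z/|L| = -2/√12, so θ ≈ 125.26°.

θ ≈ 125.26°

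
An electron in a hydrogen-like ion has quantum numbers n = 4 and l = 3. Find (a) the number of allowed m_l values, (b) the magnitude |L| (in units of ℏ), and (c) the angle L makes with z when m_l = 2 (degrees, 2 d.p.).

7 values; |L| = 2√3 ℏ ≈ 3.464ℏ; θ(m_l=2) ≈ 54.74°

There are 2l+1 = 7 values of m_l.
|L| = ℏ√(3·4) = 2√3 ℏ ≈ 3.464ℏ.
For m_l = 2: cos θ = 2/√12, θ ≈ 54.74°.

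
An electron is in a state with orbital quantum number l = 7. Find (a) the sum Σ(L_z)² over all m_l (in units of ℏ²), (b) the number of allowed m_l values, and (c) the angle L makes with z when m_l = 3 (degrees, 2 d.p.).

Σ m_l² = 280, so Σ(L_z)² = 280 ℏ².
There are 2l+1 = 15 values of m_l.
For m_l = 3: cos θ = 3/√56, θ ≈ 66.37°.

Σ(L_z)² = 280 ℏ²; 15 values; θ(m_l=3) ≈ 66.37°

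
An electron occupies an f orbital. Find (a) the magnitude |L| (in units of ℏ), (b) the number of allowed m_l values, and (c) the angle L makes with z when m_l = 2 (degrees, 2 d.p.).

The letter f corresponds to l = 3.
|L| = ℏ√(3·4) = 2√3 ℏ ≈ 3.464ℏ.
There are 2l+1 = 7 values of m_l.
For m_l = 2: cos θ = 2/√12, θ ≈ 54.74°.

|L| = 2√3 ℏ ≈ 3.464ℏ; 7 values; θ(m_l=2) ≈ 54.74°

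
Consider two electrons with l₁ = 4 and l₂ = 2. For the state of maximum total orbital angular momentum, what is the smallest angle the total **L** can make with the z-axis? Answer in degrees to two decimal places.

θ_min ≈ 22.21°

Angular momentum addition gives L = |l₁ − l₂|, …, l₁ + l₂.
So L can be 2, 3, 4, 5, 6.
The maximum is L = 6, with |L_tot| = ℏ√(6·7) = √42 ℏ.
The minimum angle with z is arccos(6/√42) ≈ 22.21°.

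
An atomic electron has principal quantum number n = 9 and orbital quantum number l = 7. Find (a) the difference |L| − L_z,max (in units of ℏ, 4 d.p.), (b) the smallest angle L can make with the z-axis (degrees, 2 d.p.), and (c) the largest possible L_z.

|L| − L_z,max = (2√14 − 7)ℏ ≈ 0.4833ℏ.
cos θ_min = 7/√56, so θ_min ≈ 20.70°.
L_z,max = lℏ = 7ℏ.

|L|−L_z,max ≈ 0.4833ℏ; θ_min ≈ 20.70°; L_z,max = 7ℏ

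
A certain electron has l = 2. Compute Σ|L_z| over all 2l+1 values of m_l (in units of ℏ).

m_l ∈ {-2, -1, 0, 1, 2}.
Σ|m_l| = 2(1+2+…+2) = 6.

Σ|L_z| = 6 ℏ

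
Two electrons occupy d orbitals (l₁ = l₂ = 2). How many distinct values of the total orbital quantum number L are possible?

The total orbital quantum number L ranges from |l₁ − l₂| to l₁ + l₂ in integer steps.
L ∈ {0, 1, 2, 3, 4}.
That is 5 values.

5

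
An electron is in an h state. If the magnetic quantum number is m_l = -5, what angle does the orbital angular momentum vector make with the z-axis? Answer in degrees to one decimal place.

θ ≈ 155.9°

The letter h corresponds to l = 5.
|L| = √(l(l+1)) ℏ = √30 ℏ.
L_z = m_l ℏ = −5ℏ.
cos θ = L_z/|L| = -5/√30, so θ ≈ 155.9°.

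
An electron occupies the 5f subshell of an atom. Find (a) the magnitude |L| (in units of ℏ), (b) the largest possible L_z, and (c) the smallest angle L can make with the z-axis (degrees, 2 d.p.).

The 5f subshell has l = 3.
|L| = ℏ√(3·4) = 2√3 ℏ ≈ 3.464ℏ.
L_z,max = lℏ = 3ℏ.
cos θ_min = 3/√12, so θ_min ≈ 30.00°.

|L| = 2√3 ℏ ≈ 3.464ℏ; L_z,max = 3ℏ; θ_min ≈ 30.00°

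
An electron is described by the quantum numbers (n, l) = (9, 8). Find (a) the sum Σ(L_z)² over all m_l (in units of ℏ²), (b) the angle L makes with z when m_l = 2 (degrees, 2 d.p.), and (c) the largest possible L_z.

Σ(L_z)² = 408 ℏ²; θ(m_l=2) ≈ 76.37°; L_z,max = 8ℏ

Σ m_l² = 408, so Σ(L_z)² = 408 ℏ².
For m_l = 2: cos θ = 2/√72, θ ≈ 76.37°.
L_z,max = lℏ = 8ℏ.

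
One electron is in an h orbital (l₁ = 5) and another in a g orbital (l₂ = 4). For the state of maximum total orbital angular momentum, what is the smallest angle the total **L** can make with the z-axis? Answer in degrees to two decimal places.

θ_min ≈ 18.43°

The total orbital quantum number L ranges from |l₁ − l₂| to l₁ + l₂ in integer steps.
Allowed values: L = 1, 2, 3, 4, 5, 6, 7, 8, 9.
The maximum is L = 9, with |L_tot| = ℏ√(9·10) = 3√10 ℏ.
The minimum angle with z is arccos(9/√90) ≈ 18.43°.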